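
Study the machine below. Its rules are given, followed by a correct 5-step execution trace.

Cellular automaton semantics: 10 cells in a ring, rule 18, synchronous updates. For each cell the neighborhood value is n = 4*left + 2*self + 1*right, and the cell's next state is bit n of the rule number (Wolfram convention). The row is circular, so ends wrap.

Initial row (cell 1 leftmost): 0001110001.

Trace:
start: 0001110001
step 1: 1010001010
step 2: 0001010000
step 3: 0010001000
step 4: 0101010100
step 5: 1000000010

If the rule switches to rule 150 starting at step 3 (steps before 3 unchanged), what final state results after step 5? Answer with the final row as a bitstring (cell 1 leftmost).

1110001110

(re-executing steps 3..5 under rule 150; state before step 3: 0001010000)
step 3: 0011011000
step 4: 0100000100
step 5: 1110001110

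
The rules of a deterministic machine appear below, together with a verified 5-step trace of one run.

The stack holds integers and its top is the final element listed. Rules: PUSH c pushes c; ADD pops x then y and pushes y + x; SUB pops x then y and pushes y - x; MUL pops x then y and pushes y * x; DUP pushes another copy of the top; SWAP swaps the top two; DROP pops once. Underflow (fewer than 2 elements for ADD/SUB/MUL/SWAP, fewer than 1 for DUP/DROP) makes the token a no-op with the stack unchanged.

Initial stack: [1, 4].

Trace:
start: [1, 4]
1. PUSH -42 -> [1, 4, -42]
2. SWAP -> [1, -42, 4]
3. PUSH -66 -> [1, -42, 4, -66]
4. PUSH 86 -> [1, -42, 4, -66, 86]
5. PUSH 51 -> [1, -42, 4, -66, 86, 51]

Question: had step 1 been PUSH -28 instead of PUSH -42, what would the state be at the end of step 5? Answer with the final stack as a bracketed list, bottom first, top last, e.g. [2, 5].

(re-executing from step 1 with the substitution; state before step 1: [1, 4])
1. PUSH -28 -> [1, 4, -28]
2. SWAP -> [1, -28, 4]
3. PUSH -66 -> [1, -28, 4, -66]
4. PUSH 86 -> [1, -28, 4, -66, 86]
5. PUSH 51 -> [1, -28, 4, -66, 86, 51]

[1, -28, 4, -66, 86, 51]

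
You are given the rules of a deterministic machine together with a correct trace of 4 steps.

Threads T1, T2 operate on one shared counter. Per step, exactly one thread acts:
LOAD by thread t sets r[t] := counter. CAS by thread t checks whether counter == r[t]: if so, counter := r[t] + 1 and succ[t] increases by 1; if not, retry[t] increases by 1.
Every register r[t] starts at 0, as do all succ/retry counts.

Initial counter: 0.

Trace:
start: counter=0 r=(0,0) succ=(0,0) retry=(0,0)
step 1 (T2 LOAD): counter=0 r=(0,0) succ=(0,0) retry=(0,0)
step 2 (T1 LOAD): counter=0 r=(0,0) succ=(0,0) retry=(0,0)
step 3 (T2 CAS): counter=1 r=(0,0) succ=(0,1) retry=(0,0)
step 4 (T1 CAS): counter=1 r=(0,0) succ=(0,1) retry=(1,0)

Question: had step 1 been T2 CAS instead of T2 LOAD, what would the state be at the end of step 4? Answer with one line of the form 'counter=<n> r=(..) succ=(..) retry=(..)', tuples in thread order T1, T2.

(re-executing from step 1 with the substitution; state before step 1: counter=0 r=(0,0) succ=(0,0) retry=(0,0))
step 1 (T2 CAS): counter=1 r=(0,0) succ=(0,1) retry=(0,0)
step 2 (T1 LOAD): counter=1 r=(1,0) succ=(0,1) retry=(0,0)
step 3 (T2 CAS): counter=1 r=(1,0) succ=(0,1) retry=(0,1)
step 4 (T1 CAS): counter=2 r=(1,0) succ=(1,1) retry=(0,1)

counter=2 r=(1,0) succ=(1,1) retry=(0,1)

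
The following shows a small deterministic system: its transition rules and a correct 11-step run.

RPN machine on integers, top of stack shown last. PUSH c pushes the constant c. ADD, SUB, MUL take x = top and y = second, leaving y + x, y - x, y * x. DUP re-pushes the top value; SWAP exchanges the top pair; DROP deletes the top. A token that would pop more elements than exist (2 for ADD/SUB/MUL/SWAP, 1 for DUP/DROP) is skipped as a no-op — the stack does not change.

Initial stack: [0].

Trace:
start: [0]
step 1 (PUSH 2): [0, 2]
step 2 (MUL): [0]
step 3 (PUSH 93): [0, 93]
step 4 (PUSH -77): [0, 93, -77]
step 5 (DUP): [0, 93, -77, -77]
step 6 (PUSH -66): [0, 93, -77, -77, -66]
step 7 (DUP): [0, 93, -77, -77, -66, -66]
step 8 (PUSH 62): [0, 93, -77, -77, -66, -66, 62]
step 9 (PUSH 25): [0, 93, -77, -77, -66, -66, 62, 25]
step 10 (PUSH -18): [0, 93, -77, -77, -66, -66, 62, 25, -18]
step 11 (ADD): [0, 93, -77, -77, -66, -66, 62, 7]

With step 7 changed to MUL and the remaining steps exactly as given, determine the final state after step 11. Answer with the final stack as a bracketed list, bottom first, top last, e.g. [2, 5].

[0, 93, -77, 5082, 62, 7]

(re-executing from step 7 with the substitution; state before step 7: [0, 93, -77, -77, -66])
step 7 (MUL): [0, 93, -77, 5082]
step 8 (PUSH 62): [0, 93, -77, 5082, 62]
step 9 (PUSH 25): [0, 93, -77, 5082, 62, 25]
step 10 (PUSH -18): [0, 93, -77, 5082, 62, 25, -18]
step 11 (ADD): [0, 93, -77, 5082, 62, 7]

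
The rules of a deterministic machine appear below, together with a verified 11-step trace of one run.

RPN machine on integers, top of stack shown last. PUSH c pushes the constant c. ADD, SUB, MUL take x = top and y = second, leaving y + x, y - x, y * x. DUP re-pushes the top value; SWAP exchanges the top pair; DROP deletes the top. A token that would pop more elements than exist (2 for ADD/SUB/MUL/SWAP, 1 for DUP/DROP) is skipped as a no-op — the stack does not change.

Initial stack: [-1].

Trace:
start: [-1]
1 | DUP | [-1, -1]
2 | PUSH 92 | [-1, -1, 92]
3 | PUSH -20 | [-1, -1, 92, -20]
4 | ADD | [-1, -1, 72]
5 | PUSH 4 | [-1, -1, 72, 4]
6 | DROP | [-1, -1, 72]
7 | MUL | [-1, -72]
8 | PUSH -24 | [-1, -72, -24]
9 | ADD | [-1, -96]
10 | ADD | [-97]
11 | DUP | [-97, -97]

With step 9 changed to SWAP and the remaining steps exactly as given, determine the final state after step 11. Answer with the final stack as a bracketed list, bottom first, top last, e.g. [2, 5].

(re-executing from step 9 with the substitution; state before step 9: [-1, -72, -24])
9 | SWAP | [-1, -24, -72]
10 | ADD | [-1, -96]
11 | DUP | [-1, -96, -96]

[-1, -96, -96]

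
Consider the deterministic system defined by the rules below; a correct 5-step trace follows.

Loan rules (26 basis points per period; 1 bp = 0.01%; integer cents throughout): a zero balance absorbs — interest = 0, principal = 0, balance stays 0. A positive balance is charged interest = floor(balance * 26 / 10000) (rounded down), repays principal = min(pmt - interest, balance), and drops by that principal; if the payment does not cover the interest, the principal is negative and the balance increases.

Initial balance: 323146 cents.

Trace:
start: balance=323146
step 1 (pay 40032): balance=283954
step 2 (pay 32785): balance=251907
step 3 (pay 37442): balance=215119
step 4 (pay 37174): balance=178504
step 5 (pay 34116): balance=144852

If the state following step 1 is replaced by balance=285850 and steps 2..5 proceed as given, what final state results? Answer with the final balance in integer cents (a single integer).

146768

state after step 1 := balance=285850
step 2 (pay 32785): balance=253808
step 3 (pay 37442): balance=217025
step 4 (pay 37174): balance=180415
step 5 (pay 34116): balance=146768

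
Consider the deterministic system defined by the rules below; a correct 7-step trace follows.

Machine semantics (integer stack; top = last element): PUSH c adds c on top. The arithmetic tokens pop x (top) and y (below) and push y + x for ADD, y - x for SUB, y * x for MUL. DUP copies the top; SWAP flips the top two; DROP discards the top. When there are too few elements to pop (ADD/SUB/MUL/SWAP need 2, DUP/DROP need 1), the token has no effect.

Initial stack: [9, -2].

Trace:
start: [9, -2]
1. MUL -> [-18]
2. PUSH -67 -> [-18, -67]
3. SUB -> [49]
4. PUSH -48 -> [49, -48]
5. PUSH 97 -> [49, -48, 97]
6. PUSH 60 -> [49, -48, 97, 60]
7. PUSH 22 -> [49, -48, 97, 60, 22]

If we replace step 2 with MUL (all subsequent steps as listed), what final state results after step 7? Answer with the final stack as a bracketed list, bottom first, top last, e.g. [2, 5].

(re-executing from step 2 with the substitution; state before step 2: [-18])
2. MUL -> [-18]
3. SUB -> [-18]
4. PUSH -48 -> [-18, -48]
5. PUSH 97 -> [-18, -48, 97]
6. PUSH 60 -> [-18, -48, 97, 60]
7. PUSH 22 -> [-18, -48, 97, 60, 22]

[-18, -48, 97, 60, 22]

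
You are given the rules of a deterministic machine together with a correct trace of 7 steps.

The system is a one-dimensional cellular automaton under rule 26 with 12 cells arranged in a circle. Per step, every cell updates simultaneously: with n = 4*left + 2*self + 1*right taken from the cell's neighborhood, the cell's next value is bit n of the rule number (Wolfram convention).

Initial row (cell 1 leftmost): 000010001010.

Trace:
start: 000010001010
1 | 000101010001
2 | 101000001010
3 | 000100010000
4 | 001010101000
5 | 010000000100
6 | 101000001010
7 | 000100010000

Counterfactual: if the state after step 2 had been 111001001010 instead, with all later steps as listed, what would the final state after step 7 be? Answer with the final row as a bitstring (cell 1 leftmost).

001000001001

state after step 2 := 111001001010
3 | 100110110000
4 | 011100101001
5 | 010011000110
6 | 101110101101
7 | 001000001001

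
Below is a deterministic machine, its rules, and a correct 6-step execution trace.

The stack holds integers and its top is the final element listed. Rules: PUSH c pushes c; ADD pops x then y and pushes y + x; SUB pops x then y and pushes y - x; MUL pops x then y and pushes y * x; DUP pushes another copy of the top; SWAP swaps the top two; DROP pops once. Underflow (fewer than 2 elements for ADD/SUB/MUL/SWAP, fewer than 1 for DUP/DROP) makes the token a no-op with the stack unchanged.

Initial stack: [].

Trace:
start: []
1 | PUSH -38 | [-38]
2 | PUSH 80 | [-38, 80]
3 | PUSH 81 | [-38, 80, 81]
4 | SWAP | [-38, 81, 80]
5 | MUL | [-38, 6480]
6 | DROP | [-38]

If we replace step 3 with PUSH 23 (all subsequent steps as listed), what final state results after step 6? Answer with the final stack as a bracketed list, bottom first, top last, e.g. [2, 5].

(re-executing from step 3 with the substitution; state before step 3: [-38, 80])
3 | PUSH 23 | [-38, 80, 23]
4 | SWAP | [-38, 23, 80]
5 | MUL | [-38, 1840]
6 | DROP | [-38]

[-38]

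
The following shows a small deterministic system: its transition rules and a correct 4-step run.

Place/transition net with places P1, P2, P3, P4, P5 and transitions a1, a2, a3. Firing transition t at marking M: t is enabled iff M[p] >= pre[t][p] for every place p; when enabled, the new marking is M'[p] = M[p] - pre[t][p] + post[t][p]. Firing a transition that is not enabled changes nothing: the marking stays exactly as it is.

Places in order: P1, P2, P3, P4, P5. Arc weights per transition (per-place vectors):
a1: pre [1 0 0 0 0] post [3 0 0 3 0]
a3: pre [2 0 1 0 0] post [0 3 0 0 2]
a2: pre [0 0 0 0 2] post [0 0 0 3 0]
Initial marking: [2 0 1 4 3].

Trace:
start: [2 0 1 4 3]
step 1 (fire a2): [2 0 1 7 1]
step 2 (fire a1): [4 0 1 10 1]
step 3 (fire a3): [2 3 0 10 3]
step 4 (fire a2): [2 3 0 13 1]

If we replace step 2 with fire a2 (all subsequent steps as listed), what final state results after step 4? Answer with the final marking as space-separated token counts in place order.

(re-executing from step 2 with the substitution; state before step 2: [2 0 1 7 1])
step 2 (fire a2): [2 0 1 7 1]
step 3 (fire a3): [0 3 0 7 3]
step 4 (fire a2): [0 3 0 10 1]

0 3 0 10 1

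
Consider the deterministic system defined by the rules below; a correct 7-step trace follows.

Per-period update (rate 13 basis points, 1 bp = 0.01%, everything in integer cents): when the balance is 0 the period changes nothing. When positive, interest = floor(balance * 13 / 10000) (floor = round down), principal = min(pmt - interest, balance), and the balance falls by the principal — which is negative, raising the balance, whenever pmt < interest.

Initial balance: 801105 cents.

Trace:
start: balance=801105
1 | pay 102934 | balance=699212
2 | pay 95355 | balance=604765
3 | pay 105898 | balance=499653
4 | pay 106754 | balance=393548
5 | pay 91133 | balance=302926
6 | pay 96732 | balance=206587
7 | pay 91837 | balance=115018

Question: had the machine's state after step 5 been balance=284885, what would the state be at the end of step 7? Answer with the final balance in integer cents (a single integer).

state after step 5 := balance=284885
6 | pay 96732 | balance=188523
7 | pay 91837 | balance=96931

96931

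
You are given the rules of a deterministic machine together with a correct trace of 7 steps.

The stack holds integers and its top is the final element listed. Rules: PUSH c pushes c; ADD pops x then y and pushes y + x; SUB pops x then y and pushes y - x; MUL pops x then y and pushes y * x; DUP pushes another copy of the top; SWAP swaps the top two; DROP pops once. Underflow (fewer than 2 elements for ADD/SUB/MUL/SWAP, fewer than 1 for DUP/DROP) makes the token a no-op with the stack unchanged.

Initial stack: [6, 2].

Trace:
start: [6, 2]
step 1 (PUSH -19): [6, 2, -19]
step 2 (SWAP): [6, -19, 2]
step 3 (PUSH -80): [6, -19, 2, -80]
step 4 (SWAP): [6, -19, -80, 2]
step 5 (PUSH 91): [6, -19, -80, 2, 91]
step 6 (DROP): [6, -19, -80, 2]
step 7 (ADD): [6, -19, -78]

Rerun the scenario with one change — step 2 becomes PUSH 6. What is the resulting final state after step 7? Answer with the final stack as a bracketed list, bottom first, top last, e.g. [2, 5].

[6, 2, -19, -74]

(re-executing from step 2 with the substitution; state before step 2: [6, 2, -19])
step 2 (PUSH 6): [6, 2, -19, 6]
step 3 (PUSH -80): [6, 2, -19, 6, -80]
step 4 (SWAP): [6, 2, -19, -80, 6]
step 5 (PUSH 91): [6, 2, -19, -80, 6, 91]
step 6 (DROP): [6, 2, -19, -80, 6]
step 7 (ADD): [6, 2, -19, -74]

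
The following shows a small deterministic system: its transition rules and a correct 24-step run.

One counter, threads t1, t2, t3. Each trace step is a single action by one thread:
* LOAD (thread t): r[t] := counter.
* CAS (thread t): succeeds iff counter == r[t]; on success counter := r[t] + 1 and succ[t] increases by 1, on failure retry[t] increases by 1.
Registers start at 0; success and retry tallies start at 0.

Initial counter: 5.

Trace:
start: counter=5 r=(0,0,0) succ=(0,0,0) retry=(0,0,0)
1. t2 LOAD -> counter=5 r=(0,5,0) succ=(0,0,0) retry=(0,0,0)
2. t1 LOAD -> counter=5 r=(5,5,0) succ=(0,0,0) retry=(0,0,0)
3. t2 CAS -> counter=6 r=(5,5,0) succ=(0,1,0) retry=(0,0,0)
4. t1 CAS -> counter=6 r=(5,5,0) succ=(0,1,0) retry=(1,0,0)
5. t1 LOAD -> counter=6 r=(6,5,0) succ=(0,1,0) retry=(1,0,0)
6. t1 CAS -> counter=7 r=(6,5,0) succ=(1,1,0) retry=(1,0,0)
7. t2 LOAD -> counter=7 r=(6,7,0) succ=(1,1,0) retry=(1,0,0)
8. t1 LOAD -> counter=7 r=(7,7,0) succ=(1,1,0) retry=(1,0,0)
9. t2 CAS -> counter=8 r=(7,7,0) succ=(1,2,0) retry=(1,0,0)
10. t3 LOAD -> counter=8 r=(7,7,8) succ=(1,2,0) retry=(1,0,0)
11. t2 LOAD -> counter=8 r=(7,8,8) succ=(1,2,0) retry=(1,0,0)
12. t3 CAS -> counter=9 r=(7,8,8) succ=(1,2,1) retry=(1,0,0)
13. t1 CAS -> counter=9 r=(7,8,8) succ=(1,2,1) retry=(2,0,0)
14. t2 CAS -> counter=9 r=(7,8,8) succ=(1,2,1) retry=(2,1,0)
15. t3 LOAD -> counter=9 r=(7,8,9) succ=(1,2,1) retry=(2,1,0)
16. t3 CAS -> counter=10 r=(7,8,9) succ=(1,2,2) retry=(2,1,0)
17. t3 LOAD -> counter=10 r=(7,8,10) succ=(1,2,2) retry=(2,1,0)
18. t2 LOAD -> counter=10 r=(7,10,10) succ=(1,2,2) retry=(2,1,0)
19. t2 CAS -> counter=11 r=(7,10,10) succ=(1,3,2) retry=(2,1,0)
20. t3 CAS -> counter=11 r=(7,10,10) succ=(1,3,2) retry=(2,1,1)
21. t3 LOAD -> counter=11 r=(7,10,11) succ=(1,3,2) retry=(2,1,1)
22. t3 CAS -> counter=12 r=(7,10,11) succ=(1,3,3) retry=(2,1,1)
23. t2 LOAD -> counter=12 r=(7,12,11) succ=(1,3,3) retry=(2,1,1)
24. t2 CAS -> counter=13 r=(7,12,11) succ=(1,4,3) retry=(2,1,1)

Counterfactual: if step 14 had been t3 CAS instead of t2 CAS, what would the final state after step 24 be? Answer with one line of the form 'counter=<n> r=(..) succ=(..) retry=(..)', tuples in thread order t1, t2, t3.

(re-executing from step 14 with the substitution; state before step 14: counter=9 r=(7,8,8) succ=(1,2,1) retry=(2,0,0))
14. t3 CAS -> counter=9 r=(7,8,8) succ=(1,2,1) retry=(2,0,1)
15. t3 LOAD -> counter=9 r=(7,8,9) succ=(1,2,1) retry=(2,0,1)
16. t3 CAS -> counter=10 r=(7,8,9) succ=(1,2,2) retry=(2,0,1)
17. t3 LOAD -> counter=10 r=(7,8,10) succ=(1,2,2) retry=(2,0,1)
18. t2 LOAD -> counter=10 r=(7,10,10) succ=(1,2,2) retry=(2,0,1)
19. t2 CAS -> counter=11 r=(7,10,10) succ=(1,3,2) retry=(2,0,1)
20. t3 CAS -> counter=11 r=(7,10,10) succ=(1,3,2) retry=(2,0,2)
21. t3 LOAD -> counter=11 r=(7,10,11) succ=(1,3,2) retry=(2,0,2)
22. t3 CAS -> counter=12 r=(7,10,11) succ=(1,3,3) retry=(2,0,2)
23. t2 LOAD -> counter=12 r=(7,12,11) succ=(1,3,3) retry=(2,0,2)
24. t2 CAS -> counter=13 r=(7,12,11) succ=(1,4,3) retry=(2,0,2)

counter=13 r=(7,12,11) succ=(1,4,3) retry=(2,0,2)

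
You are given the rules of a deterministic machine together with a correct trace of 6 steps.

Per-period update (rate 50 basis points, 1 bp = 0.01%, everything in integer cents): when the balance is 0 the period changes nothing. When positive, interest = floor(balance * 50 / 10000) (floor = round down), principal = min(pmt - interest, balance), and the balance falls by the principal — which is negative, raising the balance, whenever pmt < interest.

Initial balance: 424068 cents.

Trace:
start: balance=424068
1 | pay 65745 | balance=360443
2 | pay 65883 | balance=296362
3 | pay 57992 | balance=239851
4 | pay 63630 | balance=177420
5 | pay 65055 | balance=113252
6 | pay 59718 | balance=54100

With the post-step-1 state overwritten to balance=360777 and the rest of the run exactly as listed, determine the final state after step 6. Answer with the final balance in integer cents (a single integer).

state after step 1 := balance=360777
2 | pay 65883 | balance=296697
3 | pay 57992 | balance=240188
4 | pay 63630 | balance=177758
5 | pay 65055 | balance=113591
6 | pay 59718 | balance=54440

54440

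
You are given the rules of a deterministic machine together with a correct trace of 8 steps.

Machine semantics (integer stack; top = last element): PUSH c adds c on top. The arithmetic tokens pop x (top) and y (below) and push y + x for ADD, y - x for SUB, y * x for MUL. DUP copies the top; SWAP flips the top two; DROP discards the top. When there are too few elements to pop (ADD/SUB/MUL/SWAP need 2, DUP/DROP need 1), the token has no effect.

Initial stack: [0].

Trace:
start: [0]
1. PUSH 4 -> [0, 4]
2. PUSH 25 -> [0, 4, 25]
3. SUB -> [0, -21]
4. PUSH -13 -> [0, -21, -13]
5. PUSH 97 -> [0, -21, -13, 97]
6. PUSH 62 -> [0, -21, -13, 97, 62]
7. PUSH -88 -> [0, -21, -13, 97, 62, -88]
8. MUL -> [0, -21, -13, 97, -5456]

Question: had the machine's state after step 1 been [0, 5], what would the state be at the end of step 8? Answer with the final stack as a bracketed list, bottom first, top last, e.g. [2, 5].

state after step 1 := [0, 5]
2. PUSH 25 -> [0, 5, 25]
3. SUB -> [0, -20]
4. PUSH -13 -> [0, -20, -13]
5. PUSH 97 -> [0, -20, -13, 97]
6. PUSH 62 -> [0, -20, -13, 97, 62]
7. PUSH -88 -> [0, -20, -13, 97, 62, -88]
8. MUL -> [0, -20, -13, 97, -5456]

[0, -20, -13, 97, -5456]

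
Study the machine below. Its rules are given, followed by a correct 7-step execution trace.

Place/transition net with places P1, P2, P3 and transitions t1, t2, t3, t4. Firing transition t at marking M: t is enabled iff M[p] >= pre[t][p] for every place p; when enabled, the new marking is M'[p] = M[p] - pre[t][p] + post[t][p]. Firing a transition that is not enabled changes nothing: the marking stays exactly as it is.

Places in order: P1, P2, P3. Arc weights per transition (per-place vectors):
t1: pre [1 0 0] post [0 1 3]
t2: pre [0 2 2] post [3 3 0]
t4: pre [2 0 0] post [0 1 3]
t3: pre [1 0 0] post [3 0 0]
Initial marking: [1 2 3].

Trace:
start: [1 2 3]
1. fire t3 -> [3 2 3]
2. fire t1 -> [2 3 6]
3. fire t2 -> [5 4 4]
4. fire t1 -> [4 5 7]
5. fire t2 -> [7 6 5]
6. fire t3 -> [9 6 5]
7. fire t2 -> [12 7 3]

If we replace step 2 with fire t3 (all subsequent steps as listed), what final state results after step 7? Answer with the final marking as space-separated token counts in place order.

(re-executing from step 2 with the substitution; state before step 2: [3 2 3])
2. fire t3 -> [5 2 3]
3. fire t2 -> [8 3 1]
4. fire t1 -> [7 4 4]
5. fire t2 -> [10 5 2]
6. fire t3 -> [12 5 2]
7. fire t2 -> [15 6 0]

15 6 0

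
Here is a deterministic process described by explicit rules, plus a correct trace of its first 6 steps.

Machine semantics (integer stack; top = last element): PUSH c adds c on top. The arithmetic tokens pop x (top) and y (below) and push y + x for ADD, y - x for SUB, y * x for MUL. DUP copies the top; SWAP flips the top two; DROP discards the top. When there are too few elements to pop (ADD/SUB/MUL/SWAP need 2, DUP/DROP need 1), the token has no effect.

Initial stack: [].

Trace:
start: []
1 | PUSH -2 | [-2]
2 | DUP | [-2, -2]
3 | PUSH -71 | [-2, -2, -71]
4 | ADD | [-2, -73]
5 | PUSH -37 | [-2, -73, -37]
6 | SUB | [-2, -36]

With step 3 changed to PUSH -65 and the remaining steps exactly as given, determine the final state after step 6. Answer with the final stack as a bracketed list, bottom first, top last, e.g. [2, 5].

(re-executing from step 3 with the substitution; state before step 3: [-2, -2])
3 | PUSH -65 | [-2, -2, -65]
4 | ADD | [-2, -67]
5 | PUSH -37 | [-2, -67, -37]
6 | SUB | [-2, -30]

[-2, -30]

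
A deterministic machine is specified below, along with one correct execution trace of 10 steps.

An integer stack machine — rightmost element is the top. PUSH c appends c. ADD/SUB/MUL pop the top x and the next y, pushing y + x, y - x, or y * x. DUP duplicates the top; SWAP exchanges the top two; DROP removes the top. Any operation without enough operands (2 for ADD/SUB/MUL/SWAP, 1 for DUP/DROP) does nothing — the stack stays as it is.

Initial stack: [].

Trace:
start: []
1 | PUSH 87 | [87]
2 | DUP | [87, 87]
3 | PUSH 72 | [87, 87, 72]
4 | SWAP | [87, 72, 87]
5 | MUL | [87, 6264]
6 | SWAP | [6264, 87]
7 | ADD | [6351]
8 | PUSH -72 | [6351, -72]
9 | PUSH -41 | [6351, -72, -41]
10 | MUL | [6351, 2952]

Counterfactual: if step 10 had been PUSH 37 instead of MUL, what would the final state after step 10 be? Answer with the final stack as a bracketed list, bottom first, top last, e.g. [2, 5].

(re-executing from step 10 with the substitution; state before step 10: [6351, -72, -41])
10 | PUSH 37 | [6351, -72, -41, 37]

[6351, -72, -41, 37]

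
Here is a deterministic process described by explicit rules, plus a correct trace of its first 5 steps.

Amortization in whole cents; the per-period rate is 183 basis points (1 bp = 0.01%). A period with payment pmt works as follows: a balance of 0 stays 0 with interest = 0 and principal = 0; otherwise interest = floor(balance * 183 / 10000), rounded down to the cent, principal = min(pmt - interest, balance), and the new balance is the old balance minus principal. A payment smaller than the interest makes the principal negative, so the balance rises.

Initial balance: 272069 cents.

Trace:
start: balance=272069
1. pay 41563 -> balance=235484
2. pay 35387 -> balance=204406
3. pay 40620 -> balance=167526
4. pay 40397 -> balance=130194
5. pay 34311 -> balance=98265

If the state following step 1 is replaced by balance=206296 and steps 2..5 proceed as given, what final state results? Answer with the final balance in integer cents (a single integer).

state after step 1 := balance=206296
2. pay 35387 -> balance=174684
3. pay 40620 -> balance=137260
4. pay 40397 -> balance=99374
5. pay 34311 -> balance=66881

66881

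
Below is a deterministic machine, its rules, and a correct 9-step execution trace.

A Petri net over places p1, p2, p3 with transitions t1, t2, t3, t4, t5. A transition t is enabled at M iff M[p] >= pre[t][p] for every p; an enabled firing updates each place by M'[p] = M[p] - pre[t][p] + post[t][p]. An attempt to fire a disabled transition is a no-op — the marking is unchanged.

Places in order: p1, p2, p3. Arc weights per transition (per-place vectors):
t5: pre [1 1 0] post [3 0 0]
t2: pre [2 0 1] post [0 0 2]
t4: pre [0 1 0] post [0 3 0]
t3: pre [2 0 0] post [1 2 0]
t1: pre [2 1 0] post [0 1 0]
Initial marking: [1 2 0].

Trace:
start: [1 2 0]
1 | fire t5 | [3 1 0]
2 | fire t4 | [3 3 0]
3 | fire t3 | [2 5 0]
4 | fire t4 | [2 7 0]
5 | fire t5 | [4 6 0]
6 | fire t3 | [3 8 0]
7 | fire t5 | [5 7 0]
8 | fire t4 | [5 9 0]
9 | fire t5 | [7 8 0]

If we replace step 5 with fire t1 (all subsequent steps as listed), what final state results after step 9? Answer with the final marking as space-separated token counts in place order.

0 9 0

(re-executing from step 5 with the substitution; state before step 5: [2 7 0])
5 | fire t1 | [0 7 0]
6 | fire t3 | [0 7 0]
7 | fire t5 | [0 7 0]
8 | fire t4 | [0 9 0]
9 | fire t5 | [0 9 0]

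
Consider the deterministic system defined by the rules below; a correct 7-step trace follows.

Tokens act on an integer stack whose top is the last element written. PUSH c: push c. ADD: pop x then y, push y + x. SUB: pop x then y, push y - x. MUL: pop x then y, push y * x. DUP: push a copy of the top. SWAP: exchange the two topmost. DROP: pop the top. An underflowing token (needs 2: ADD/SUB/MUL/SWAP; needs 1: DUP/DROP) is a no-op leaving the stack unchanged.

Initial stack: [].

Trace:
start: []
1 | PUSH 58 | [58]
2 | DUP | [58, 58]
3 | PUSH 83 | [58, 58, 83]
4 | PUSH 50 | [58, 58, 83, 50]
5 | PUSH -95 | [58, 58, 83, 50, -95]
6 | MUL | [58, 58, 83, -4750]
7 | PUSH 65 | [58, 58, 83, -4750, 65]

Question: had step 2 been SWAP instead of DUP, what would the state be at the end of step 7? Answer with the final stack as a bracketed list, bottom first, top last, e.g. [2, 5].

[58, 83, -4750, 65]

(re-executing from step 2 with the substitution; state before step 2: [58])
2 | SWAP | [58]
3 | PUSH 83 | [58, 83]
4 | PUSH 50 | [58, 83, 50]
5 | PUSH -95 | [58, 83, 50, -95]
6 | MUL | [58, 83, -4750]
7 | PUSH 65 | [58, 83, -4750, 65]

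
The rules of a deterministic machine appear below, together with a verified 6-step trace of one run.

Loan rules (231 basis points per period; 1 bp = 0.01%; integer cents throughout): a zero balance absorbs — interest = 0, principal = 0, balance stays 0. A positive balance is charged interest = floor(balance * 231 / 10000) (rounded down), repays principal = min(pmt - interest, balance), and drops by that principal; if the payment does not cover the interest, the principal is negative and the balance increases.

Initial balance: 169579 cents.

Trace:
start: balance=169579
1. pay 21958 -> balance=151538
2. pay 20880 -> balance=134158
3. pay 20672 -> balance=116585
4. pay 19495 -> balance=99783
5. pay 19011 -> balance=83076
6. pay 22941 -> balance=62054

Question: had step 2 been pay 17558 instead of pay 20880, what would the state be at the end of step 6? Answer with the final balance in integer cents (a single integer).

(re-executing from step 2 with the substitution; state before step 2: balance=151538)
2. pay 17558 -> balance=137480
3. pay 20672 -> balance=119983
4. pay 19495 -> balance=103259
5. pay 19011 -> balance=86633
6. pay 22941 -> balance=65693

65693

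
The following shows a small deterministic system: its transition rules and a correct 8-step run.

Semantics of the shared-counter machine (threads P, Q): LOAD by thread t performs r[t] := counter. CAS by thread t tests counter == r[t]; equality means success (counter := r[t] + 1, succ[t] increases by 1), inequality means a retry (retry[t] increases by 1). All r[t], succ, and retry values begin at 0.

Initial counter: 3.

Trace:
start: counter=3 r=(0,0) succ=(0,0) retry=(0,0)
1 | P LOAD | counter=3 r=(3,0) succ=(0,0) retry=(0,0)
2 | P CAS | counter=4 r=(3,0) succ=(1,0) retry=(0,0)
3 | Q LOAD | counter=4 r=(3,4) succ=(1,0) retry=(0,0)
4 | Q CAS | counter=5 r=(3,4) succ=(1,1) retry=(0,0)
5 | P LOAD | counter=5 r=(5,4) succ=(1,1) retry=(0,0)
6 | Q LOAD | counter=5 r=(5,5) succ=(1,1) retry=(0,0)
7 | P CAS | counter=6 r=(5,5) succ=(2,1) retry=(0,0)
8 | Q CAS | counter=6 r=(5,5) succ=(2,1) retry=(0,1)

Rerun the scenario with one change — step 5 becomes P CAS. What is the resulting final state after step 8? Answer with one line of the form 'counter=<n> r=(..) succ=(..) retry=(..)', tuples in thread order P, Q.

(re-executing from step 5 with the substitution; state before step 5: counter=5 r=(3,4) succ=(1,1) retry=(0,0))
5 | P CAS | counter=5 r=(3,4) succ=(1,1) retry=(1,0)
6 | Q LOAD | counter=5 r=(3,5) succ=(1,1) retry=(1,0)
7 | P CAS | counter=5 r=(3,5) succ=(1,1) retry=(2,0)
8 | Q CAS | counter=6 r=(3,5) succ=(1,2) retry=(2,0)

counter=6 r=(3,5) succ=(1,2) retry=(2,0)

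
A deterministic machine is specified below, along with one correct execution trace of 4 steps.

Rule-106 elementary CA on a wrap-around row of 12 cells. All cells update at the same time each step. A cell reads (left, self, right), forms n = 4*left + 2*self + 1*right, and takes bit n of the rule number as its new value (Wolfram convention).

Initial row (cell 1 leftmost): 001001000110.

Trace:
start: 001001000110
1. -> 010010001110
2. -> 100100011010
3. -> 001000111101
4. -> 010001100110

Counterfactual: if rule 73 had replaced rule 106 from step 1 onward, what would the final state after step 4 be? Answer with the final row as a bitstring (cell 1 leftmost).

000000000110

(re-executing steps 1..4 under rule 73; state before step 1: 001001000110)
1. -> 100000010110
2. -> 001111000110
3. -> 101001010110
4. -> 000000000110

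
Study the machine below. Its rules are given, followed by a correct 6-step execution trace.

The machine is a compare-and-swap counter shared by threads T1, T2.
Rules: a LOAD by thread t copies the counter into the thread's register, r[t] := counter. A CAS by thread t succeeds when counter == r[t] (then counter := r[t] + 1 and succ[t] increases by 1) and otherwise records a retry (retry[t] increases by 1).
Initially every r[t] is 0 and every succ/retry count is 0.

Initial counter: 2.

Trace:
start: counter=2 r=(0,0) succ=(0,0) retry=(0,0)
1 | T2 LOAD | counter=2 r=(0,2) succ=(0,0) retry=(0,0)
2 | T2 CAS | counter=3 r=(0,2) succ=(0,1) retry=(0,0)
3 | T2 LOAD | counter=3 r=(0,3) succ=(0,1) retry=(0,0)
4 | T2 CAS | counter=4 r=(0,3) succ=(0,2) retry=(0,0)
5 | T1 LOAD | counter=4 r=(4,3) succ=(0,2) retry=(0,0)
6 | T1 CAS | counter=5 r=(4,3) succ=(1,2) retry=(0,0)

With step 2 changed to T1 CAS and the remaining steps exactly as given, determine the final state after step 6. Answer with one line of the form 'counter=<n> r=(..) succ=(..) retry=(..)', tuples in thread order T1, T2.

(re-executing from step 2 with the substitution; state before step 2: counter=2 r=(0,2) succ=(0,0) retry=(0,0))
2 | T1 CAS | counter=2 r=(0,2) succ=(0,0) retry=(1,0)
3 | T2 LOAD | counter=2 r=(0,2) succ=(0,0) retry=(1,0)
4 | T2 CAS | counter=3 r=(0,2) succ=(0,1) retry=(1,0)
5 | T1 LOAD | counter=3 r=(3,2) succ=(0,1) retry=(1,0)
6 | T1 CAS | counter=4 r=(3,2) succ=(1,1) retry=(1,0)

counter=4 r=(3,2) succ=(1,1) retry=(1,0)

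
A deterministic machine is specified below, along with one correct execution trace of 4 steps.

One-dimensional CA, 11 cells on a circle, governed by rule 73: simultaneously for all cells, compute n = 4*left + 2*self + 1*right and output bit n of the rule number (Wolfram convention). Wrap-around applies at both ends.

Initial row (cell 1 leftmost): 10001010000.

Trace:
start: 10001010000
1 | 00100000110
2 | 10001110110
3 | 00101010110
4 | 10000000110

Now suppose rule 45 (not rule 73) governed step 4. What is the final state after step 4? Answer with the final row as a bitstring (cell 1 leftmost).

(re-executing step 4 under rule 45; state before step 4: 00101010110)
4 | 10111111100

10111111100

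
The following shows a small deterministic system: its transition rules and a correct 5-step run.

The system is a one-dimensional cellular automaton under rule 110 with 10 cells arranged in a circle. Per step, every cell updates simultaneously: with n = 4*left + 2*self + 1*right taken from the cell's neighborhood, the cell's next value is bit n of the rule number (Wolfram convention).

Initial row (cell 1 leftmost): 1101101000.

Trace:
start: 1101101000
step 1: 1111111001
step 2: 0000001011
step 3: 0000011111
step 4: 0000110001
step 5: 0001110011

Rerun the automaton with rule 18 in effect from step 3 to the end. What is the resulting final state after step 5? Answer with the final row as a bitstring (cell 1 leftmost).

(re-executing steps 3..5 under rule 18; state before step 3: 0000001011)
step 3: 1000010000
step 4: 0100101001
step 5: 0011000110

0011000110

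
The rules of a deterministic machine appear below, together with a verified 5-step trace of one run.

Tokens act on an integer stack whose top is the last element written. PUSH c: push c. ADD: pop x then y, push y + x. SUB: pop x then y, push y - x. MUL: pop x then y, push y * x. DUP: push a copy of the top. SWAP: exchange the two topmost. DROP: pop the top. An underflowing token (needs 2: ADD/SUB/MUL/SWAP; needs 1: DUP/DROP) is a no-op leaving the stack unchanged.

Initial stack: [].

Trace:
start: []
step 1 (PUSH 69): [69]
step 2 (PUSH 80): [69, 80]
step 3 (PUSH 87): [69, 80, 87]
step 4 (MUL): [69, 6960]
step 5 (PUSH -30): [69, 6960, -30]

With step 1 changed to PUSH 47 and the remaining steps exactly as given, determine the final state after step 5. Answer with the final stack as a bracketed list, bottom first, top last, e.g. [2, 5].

(re-executing from step 1 with the substitution; state before step 1: [])
step 1 (PUSH 47): [47]
step 2 (PUSH 80): [47, 80]
step 3 (PUSH 87): [47, 80, 87]
step 4 (MUL): [47, 6960]
step 5 (PUSH -30): [47, 6960, -30]

[47, 6960, -30]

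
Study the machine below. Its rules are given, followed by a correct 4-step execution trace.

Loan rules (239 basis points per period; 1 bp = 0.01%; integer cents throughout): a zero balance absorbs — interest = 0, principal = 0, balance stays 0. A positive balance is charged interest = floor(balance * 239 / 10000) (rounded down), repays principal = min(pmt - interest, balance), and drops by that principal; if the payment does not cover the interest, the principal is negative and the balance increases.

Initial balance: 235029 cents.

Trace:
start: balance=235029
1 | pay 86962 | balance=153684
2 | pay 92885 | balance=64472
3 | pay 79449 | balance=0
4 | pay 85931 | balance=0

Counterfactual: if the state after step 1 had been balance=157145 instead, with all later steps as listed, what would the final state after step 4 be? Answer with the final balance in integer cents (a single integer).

0

state after step 1 := balance=157145
2 | pay 92885 | balance=68015
3 | pay 79449 | balance=0
4 | pay 85931 | balance=0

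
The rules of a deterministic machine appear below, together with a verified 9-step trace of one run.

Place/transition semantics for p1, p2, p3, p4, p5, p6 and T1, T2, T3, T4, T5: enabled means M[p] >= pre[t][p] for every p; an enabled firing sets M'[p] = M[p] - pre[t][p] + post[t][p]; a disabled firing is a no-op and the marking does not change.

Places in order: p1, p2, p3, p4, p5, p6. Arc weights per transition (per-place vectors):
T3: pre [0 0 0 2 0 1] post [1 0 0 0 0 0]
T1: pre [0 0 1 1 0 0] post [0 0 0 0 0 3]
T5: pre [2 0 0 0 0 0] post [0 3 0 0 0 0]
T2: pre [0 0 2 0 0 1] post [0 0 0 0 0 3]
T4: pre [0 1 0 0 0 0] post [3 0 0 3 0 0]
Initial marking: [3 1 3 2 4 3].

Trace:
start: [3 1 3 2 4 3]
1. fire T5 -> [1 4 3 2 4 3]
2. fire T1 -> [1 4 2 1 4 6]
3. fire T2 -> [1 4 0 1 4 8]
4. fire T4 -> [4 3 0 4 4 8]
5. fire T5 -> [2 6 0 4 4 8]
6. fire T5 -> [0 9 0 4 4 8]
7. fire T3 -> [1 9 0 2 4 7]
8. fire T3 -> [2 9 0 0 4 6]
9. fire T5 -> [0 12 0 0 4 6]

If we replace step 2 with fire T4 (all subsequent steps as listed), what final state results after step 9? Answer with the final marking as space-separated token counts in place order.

3 11 1 4 4 3

(re-executing from step 2 with the substitution; state before step 2: [1 4 3 2 4 3])
2. fire T4 -> [4 3 3 5 4 3]
3. fire T2 -> [4 3 1 5 4 5]
4. fire T4 -> [7 2 1 8 4 5]
5. fire T5 -> [5 5 1 8 4 5]
6. fire T5 -> [3 8 1 8 4 5]
7. fire T3 -> [4 8 1 6 4 4]
8. fire T3 -> [5 8 1 4 4 3]
9. fire T5 -> [3 11 1 4 4 3]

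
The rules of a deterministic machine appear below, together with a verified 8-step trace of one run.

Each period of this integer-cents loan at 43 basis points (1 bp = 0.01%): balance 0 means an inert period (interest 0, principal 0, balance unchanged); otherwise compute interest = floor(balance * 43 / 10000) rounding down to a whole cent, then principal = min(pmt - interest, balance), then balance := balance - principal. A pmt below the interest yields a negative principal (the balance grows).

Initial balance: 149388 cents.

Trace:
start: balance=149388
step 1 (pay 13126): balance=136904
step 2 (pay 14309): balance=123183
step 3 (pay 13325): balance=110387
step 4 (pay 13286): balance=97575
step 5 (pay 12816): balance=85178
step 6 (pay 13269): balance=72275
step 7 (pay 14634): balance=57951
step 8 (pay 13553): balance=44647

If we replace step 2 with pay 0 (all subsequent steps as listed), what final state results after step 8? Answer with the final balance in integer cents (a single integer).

59330

(re-executing from step 2 with the substitution; state before step 2: balance=136904)
step 2 (pay 0): balance=137492
step 3 (pay 13325): balance=124758
step 4 (pay 13286): balance=112008
step 5 (pay 12816): balance=99673
step 6 (pay 13269): balance=86832
step 7 (pay 14634): balance=72571
step 8 (pay 13553): balance=59330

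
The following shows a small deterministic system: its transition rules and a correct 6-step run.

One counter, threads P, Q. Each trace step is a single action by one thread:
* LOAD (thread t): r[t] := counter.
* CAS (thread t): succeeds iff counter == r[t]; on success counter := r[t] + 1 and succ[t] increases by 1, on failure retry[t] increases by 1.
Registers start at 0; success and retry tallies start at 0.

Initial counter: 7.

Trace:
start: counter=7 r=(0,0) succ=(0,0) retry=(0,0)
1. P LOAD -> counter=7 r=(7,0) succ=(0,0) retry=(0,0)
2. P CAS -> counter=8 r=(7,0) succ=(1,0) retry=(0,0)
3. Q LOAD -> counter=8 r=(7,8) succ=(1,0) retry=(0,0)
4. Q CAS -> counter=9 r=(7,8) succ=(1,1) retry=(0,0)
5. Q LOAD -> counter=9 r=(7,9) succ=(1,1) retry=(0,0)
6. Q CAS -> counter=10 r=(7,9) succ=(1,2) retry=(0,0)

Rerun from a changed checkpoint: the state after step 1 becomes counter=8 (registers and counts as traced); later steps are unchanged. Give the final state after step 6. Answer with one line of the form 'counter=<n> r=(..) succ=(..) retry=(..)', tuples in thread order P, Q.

counter=10 r=(7,9) succ=(0,2) retry=(1,0)

state after step 1 := counter=8 r=(7,0) succ=(0,0) retry=(0,0)
2. P CAS -> counter=8 r=(7,0) succ=(0,0) retry=(1,0)
3. Q LOAD -> counter=8 r=(7,8) succ=(0,0) retry=(1,0)
4. Q CAS -> counter=9 r=(7,8) succ=(0,1) retry=(1,0)
5. Q LOAD -> counter=9 r=(7,9) succ=(0,1) retry=(1,0)
6. Q CAS -> counter=10 r=(7,9) succ=(0,2) retry=(1,0)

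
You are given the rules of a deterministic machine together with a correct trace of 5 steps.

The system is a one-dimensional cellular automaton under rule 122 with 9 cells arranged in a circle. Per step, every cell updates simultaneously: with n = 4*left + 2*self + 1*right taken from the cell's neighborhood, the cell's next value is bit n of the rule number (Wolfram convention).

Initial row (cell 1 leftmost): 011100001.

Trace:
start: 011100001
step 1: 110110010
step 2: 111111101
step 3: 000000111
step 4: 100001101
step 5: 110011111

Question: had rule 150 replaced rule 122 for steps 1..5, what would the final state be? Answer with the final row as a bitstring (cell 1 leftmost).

100000100

(re-executing steps 1..5 under rule 150; state before step 1: 011100001)
step 1: 001010011
step 2: 111011100
step 3: 010001011
step 4: 011011000
step 5: 100000100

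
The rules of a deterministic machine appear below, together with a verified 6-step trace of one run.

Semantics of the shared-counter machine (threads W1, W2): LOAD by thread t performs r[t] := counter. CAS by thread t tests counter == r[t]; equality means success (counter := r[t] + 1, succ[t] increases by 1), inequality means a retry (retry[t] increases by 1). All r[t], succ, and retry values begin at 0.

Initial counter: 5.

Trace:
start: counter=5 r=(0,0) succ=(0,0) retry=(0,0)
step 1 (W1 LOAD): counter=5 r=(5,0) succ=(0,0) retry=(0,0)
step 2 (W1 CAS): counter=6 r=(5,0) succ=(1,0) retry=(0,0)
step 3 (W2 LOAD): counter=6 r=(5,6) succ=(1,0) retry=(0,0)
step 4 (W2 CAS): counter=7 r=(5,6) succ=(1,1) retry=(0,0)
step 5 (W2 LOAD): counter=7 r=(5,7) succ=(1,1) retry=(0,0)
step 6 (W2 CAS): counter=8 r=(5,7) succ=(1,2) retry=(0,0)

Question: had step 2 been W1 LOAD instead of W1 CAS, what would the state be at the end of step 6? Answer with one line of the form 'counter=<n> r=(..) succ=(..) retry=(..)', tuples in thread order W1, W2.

(re-executing from step 2 with the substitution; state before step 2: counter=5 r=(5,0) succ=(0,0) retry=(0,0))
step 2 (W1 LOAD): counter=5 r=(5,0) succ=(0,0) retry=(0,0)
step 3 (W2 LOAD): counter=5 r=(5,5) succ=(0,0) retry=(0,0)
step 4 (W2 CAS): counter=6 r=(5,5) succ=(0,1) retry=(0,0)
step 5 (W2 LOAD): counter=6 r=(5,6) succ=(0,1) retry=(0,0)
step 6 (W2 CAS): counter=7 r=(5,6) succ=(0,2) retry=(0,0)

counter=7 r=(5,6) succ=(0,2) retry=(0,0)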